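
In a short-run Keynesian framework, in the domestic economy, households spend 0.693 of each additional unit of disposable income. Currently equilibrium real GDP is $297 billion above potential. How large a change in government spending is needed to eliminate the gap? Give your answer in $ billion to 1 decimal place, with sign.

−$91.2 billion

Spending multiplier = 1/(1 − MPC) = 1/(1 − 0.693) = 1/0.307 ≈ 3.257.
Need ΔY = −$297 billion, so ΔG = ΔY/k = (−$297 billion) × 0.307 ≈ −$91.2 billion.
The government should cut government spending by $91.2 billion.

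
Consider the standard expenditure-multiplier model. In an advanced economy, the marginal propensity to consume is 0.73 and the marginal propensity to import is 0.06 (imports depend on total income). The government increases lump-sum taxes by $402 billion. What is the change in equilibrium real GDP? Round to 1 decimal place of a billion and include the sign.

A lump-sum tax change of +$402 billion shifts disposable income by −$402 billion; first-round consumption changes by −c × ΔT = −0.73 × (+$402 billion) = −$293.46 billion.
Expenditure multiplier = 1/(1 − c + m) = 1/(1 − 0.73 + 0.06) = 1/0.33 ≈ 3.03.
The tax multiplier is −c × k ≈ −2.212, so ΔY = k × (−c·ΔT) = (−$293.46 billion) / 0.33 ≈ −$889.3 billion.

−$889.3 billion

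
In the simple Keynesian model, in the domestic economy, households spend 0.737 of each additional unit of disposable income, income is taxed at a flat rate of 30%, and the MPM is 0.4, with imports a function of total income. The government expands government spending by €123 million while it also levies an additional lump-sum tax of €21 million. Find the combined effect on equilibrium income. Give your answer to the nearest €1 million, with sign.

Expenditure multiplier = 1/(1 − c(1−t) + m) = 1/(1 − 0.737×0.7 + 0.4) = 1/0.8841 ≈ 1.131.
ΔG contributes k·ΔG = (+€123 million) / 0.8841 ≈ +€139.1 million.
ΔT of +€21 million changes first-round spending by −c·ΔT = −€15.477 million, contributing k·(−c·ΔT) = (−€15.477 million) / 0.8841 ≈ −€17.5 million.
Net ΔY = k(ΔG − c·ΔT) = (+€107.523 million) / 0.8841 ≈ +€122 million.

+€122 million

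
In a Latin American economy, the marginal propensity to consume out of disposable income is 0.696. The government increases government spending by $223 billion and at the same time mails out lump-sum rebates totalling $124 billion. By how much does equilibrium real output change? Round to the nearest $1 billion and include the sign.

+$1,017 billion

Expenditure multiplier = 1/(1 − MPC) = 1/(1 − 0.696) = 1/0.304 ≈ 3.289.
ΔG contributes k·ΔG = (+$223 billion) / 0.304 ≈ +$733.6 billion.
ΔT of −$124 billion changes first-round spending by −c·ΔT = +$86.304 billion, contributing k·(−c·ΔT) = (+$86.304 billion) / 0.304 ≈ +$283.9 billion.
Net ΔY = k(ΔG − c·ΔT) = (+$309.304 billion) / 0.304 ≈ +$1,017 billion.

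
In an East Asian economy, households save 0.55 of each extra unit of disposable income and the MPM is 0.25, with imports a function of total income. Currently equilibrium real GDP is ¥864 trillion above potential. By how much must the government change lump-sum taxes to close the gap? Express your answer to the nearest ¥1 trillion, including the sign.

MPC = 1 − MPS = 1 − 0.55 = 0.45.
Spending multiplier = 1/(1 − c + m) = 1/(1 − 0.45 + 0.25) = 1/0.8 = 1.25.
Tax multiplier = −c·k = −0.45/0.8 ≈ −0.563. Need ΔY = −¥864 trillion, so ΔT = ΔY/(−c·k) = −(−¥864 trillion) × 0.8 / 0.45 = +¥1,536 trillion.
The government should raise lump-sum taxes by ¥1,536 trillion.

+¥1,536 trillion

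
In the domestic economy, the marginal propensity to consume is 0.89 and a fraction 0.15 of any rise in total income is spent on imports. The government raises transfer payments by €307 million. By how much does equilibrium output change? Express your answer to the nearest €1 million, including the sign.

+€1,051 million

The transfer change shifts disposable income by +€307 million, so first-round consumption changes by c·ΔTR = 0.89 × (+€307 million) = +€273.23 million.
Expenditure multiplier = 1/(1 − c + m) = 1/(1 − 0.89 + 0.15) = 1/0.26 ≈ 3.846.
The transfer multiplier is c × k ≈ 3.423, so ΔY = k × (c·ΔTR) = (+€273.23 million) / 0.26 ≈ +€1,051 million.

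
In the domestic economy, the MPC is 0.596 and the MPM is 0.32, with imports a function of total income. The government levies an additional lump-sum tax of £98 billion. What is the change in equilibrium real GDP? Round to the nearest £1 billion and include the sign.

A lump-sum tax change of +£98 billion shifts disposable income by −£98 billion; first-round consumption changes by −c × ΔT = −0.596 × (+£98 billion) = −£58.408 billion.
Expenditure multiplier = 1/(1 − c + m) = 1/(1 − 0.596 + 0.32) = 1/0.724 ≈ 1.381.
The tax multiplier is −c × k ≈ −0.823, so ΔY = k × (−c·ΔT) = (−£58.408 billion) / 0.724 ≈ −£81 billion.

−£81 billion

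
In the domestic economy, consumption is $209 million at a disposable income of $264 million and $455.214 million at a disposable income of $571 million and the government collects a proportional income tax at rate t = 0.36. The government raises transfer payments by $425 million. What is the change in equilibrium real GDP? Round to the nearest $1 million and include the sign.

+$700 million

MPC = ΔC/ΔYd = (455.214 − 209)/(571 − 264) = 246.214/307 = 0.802.
The transfer change shifts disposable income by +$425 million, so first-round consumption changes by c·ΔTR = 0.802 × (+$425 million) = +$340.85 million.
Expenditure multiplier = 1/(1 − c(1−t)) = 1/(1 − 0.802×0.64) = 1/0.48672 ≈ 2.055.
The transfer multiplier is c × k ≈ 1.648, so ΔY = k × (c·ΔTR) = (+$340.85 million) / 0.48672 ≈ +$700 million.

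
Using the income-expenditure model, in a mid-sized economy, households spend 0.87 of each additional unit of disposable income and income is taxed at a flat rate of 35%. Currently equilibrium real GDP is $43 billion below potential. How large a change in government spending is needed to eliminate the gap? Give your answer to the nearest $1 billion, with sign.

Spending multiplier = 1/(1 − c(1−t)) = 1/(1 − 0.87×0.65) = 1/0.4345 ≈ 2.301.
Need ΔY = +$43 billion, so ΔG = ΔY/k = (+$43 billion) × 0.4345 ≈ +$19 billion.
The government should increase government spending by $19 billion.

+$19 billion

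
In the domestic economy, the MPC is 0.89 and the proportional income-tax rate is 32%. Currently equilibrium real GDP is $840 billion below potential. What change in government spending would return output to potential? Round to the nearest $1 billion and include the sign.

Spending multiplier = 1/(1 − c(1−t)) = 1/(1 − 0.89×0.68) = 1/0.3948 ≈ 2.533.
Need ΔY = +$840 billion, so ΔG = ΔY/k = (+$840 billion) × 0.3948 ≈ +$332 billion.
The government should increase government spending by $332 billion.

+$332 billion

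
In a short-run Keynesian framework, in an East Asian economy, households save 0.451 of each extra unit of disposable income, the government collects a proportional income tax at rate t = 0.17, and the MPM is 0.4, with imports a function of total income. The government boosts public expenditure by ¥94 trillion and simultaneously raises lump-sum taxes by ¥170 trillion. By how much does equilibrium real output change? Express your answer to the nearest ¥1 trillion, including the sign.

MPC = 1 − MPS = 1 − 0.451 = 0.549.
Expenditure multiplier = 1/(1 − c(1−t) + m) = 1/(1 − 0.549×0.83 + 0.4) = 1/0.94433 ≈ 1.059.
ΔG contributes k·ΔG = (+¥94 trillion) / 0.94433 ≈ +¥99.5 trillion.
ΔT of +¥170 trillion changes first-round spending by −c·ΔT = −¥93.33 trillion, contributing k·(−c·ΔT) = (−¥93.33 trillion) / 0.94433 ≈ −¥98.8 trillion.
Net ΔY = k(ΔG − c·ΔT) = (+¥0.67 trillion) / 0.94433 ≈ +¥1 trillion.

+¥1 trillion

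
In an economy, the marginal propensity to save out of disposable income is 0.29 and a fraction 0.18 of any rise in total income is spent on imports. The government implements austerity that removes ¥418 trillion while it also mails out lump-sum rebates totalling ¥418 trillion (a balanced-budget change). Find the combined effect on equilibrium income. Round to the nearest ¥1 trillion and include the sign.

MPC = 1 − MPS = 1 − 0.29 = 0.71.
Expenditure multiplier = 1/(1 − c + m) = 1/(1 − 0.71 + 0.18) = 1/0.47 ≈ 2.128.
ΔG contributes k·ΔG = (−¥418 trillion) / 0.47 ≈ −¥889.4 trillion.
ΔT of −¥418 trillion changes first-round spending by −c·ΔT = +¥296.78 trillion, contributing k·(−c·ΔT) = (+¥296.78 trillion) / 0.47 ≈ +¥631.4 trillion.
Net ΔY = k(ΔG − c·ΔT) = (−¥121.22 trillion) / 0.47 ≈ −¥258 trillion.

−¥258 trillion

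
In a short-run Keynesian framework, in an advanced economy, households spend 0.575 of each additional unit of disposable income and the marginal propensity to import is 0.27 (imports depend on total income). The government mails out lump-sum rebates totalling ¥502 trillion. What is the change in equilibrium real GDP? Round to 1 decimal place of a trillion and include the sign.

A lump-sum tax change of −¥502 trillion shifts disposable income by +¥502 trillion; first-round consumption changes by −c × ΔT = −0.575 × (−¥502 trillion) = +¥288.65 trillion.
Expenditure multiplier = 1/(1 − c + m) = 1/(1 − 0.575 + 0.27) = 1/0.695 ≈ 1.439.
The tax multiplier is −c × k ≈ −0.827, so ΔY = k × (−c·ΔT) = (+¥288.65 trillion) / 0.695 ≈ +¥415.3 trillion.

+¥415.3 trillion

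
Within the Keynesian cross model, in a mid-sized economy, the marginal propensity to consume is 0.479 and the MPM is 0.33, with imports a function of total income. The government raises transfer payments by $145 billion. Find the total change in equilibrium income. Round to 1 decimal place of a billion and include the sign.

The transfer change shifts disposable income by +$145 billion, so first-round consumption changes by c·ΔTR = 0.479 × (+$145 billion) = +$69.455 billion.
Expenditure multiplier = 1/(1 − c + m) = 1/(1 − 0.479 + 0.33) = 1/0.851 ≈ 1.175.
The transfer multiplier is c × k ≈ 0.563, so ΔY = k × (c·ΔTR) = (+$69.455 billion) / 0.851 ≈ +$81.6 billion.

+$81.6 billion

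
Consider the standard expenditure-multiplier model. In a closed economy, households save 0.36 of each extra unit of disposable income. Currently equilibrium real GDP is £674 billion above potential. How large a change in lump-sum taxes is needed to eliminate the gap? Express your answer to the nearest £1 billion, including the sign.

MPC = 1 − MPS = 1 − 0.36 = 0.64.
Spending multiplier = 1/(1 − MPC) = 1/(1 − 0.64) = 1/0.36 ≈ 2.778.
Tax multiplier = −c·k = −0.64/0.36 ≈ −1.778. Need ΔY = −£674 billion, so ΔT = ΔY/(−c·k) = −(−£674 billion) × 0.36 / 0.64 ≈ +£379 billion.
The government should raise lump-sum taxes by £379 billion.

+£379 billion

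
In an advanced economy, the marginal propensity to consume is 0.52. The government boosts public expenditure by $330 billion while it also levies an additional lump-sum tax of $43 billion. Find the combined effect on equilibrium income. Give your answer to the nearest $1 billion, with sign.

+$641 billion

Expenditure multiplier = 1/(1 − MPC) = 1/(1 − 0.52) = 1/0.48 ≈ 2.083.
ΔG contributes k·ΔG = (+$330 billion) / 0.48 = +$687.5 billion.
ΔT of +$43 billion changes first-round spending by −c·ΔT = −$22.36 billion, contributing k·(−c·ΔT) = (−$22.36 billion) / 0.48 ≈ −$46.6 billion.
Net ΔY = k(ΔG − c·ΔT) = (+$307.64 billion) / 0.48 ≈ +$641 billion.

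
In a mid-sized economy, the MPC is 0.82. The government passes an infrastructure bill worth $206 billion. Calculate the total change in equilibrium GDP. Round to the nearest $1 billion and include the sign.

Spending multiplier = 1/(1 − MPC) = 1/(1 − 0.82) = 1/0.18 ≈ 5.556.
ΔY = k × ΔG = (+$206 billion) / 0.18 ≈ +$1,144 billion.

+$1,144 billion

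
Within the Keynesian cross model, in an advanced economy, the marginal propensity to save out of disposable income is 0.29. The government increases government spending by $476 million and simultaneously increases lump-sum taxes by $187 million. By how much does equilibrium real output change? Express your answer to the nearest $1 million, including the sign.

MPC = 1 − MPS = 1 − 0.29 = 0.71.
Expenditure multiplier = 1/(1 − MPC) = 1/(1 − 0.71) = 1/0.29 ≈ 3.448.
ΔG contributes k·ΔG = (+$476 million) / 0.29 ≈ +$1,641.4 million.
ΔT of +$187 million changes first-round spending by −c·ΔT = −$132.77 million, contributing k·(−c·ΔT) = (−$132.77 million) / 0.29 ≈ −$457.8 million.
Net ΔY = k(ΔG − c·ΔT) = (+$343.23 million) / 0.29 ≈ +$1,184 million.

+$1,184 million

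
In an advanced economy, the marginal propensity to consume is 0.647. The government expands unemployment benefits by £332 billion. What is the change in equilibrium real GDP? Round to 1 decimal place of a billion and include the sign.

+£608.5 billion

The transfer change shifts disposable income by +£332 billion, so first-round consumption changes by c·ΔTR = 0.647 × (+£332 billion) = +£214.804 billion.
Expenditure multiplier = 1/(1 − MPC) = 1/(1 − 0.647) = 1/0.353 ≈ 2.833.
The transfer multiplier is c × k ≈ 1.833, so ΔY = k × (c·ΔTR) = (+£214.804 billion) / 0.353 ≈ +£608.5 billion.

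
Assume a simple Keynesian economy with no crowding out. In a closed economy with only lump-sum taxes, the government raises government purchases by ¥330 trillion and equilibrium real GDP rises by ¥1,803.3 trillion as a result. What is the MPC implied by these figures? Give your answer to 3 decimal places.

0.817

Implied spending multiplier k = ΔY/ΔG = 1,803.3/330 ≈ 5.4645.
Since k = 1/(1 − MPC), MPC = 1 − 1/k = 1 − ΔG/ΔY = 1 − 330/1,803.3 ≈ 0.817.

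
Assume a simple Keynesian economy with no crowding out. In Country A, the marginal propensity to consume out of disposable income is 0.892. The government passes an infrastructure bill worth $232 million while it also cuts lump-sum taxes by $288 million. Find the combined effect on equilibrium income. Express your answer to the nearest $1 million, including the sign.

Expenditure multiplier = 1/(1 − MPC) = 1/(1 − 0.892) = 1/0.108 ≈ 9.259.
ΔG contributes k·ΔG = (+$232 million) / 0.108 ≈ +$2,148.1 million.
ΔT of −$288 million changes first-round spending by −c·ΔT = +$256.896 million, contributing k·(−c·ΔT) = (+$256.896 million) / 0.108 ≈ +$2,378.7 million.
Net ΔY = k(ΔG − c·ΔT) = (+$488.896 million) / 0.108 ≈ +$4,527 million.

+$4,527 million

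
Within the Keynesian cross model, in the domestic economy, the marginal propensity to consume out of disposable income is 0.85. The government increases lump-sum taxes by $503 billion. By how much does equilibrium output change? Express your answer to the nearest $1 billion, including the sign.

A lump-sum tax change of +$503 billion shifts disposable income by −$503 billion; first-round consumption changes by −c × ΔT = −0.85 × (+$503 billion) = −$427.55 billion.
Expenditure multiplier = 1/(1 − MPC) = 1/(1 − 0.85) = 1/0.15 ≈ 6.667.
The tax multiplier is −c × k ≈ −5.667, so ΔY = k × (−c·ΔT) = (−$427.55 billion) / 0.15 ≈ −$2,850 billion.

−$2,850 billion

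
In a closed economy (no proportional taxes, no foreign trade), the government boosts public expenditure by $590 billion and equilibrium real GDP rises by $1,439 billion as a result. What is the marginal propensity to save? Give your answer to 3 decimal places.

Implied spending multiplier k = ΔY/ΔG = 1,439/590 ≈ 2.439.
Since k = 1/(1 − MPC), MPC = 1 − 1/k = 1 − ΔG/ΔY = 1 − 590/1,439 ≈ 0.590.
MPS = 1 − MPC = 0.410.

0.410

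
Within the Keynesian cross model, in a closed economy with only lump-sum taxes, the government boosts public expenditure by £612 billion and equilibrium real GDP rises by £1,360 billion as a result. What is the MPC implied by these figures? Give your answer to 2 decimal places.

0.55

Implied spending multiplier k = ΔY/ΔG = 1,360/612 ≈ 2.2222.
Since k = 1/(1 − MPC), MPC = 1 − 1/k = 1 − ΔG/ΔY = 1 − 612/1,360 = 0.55.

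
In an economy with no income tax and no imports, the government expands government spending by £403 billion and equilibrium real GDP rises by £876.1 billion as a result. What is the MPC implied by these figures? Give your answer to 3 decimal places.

Implied spending multiplier k = ΔY/ΔG = 876.1/403 ≈ 2.1739.
Since k = 1/(1 − MPC), MPC = 1 − 1/k = 1 − ΔG/ΔY = 1 − 403/876.1 ≈ 0.540.

0.540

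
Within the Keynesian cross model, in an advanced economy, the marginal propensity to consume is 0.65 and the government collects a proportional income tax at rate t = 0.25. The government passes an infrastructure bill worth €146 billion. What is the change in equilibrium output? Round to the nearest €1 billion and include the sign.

Expenditure multiplier = 1/(1 − c(1−t)) = 1/(1 − 0.65×0.75) = 1/0.5125 ≈ 1.951.
ΔY = k × ΔG = (+€146 billion) / 0.5125 ≈ +€285 billion.

+€285 billion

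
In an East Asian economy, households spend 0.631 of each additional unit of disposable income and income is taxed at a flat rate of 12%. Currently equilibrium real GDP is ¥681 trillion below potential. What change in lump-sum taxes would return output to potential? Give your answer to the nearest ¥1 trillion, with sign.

−¥480 trillion

Spending multiplier = 1/(1 − c(1−t)) = 1/(1 − 0.631×0.88) = 1/0.44472 ≈ 2.249.
Tax multiplier = −c·k = −0.631/0.44472 ≈ −1.419. Need ΔY = +¥681 trillion, so ΔT = ΔY/(−c·k) = −(+¥681 trillion) × 0.44472 / 0.631 ≈ −¥480 trillion.
The government should cut lump-sum taxes by ¥480 trillion.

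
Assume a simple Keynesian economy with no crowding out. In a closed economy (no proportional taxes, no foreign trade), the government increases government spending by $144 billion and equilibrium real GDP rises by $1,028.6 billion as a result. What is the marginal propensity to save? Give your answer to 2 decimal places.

Implied spending multiplier k = ΔY/ΔG = 1,028.6/144 ≈ 7.1431.
Since k = 1/(1 − MPC), MPC = 1 − 1/k = 1 − ΔG/ΔY = 1 − 144/1,028.6 ≈ 0.86.
MPS = 1 − MPC = 0.14.

0.14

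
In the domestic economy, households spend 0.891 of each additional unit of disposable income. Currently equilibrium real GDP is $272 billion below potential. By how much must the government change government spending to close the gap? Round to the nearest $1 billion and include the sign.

+$30 billion

Spending multiplier = 1/(1 − MPC) = 1/(1 − 0.891) = 1/0.109 ≈ 9.174.
Need ΔY = +$272 billion, so ΔG = ΔY/k = (+$272 billion) × 0.109 ≈ +$30 billion.
The government should increase government spending by $30 billion.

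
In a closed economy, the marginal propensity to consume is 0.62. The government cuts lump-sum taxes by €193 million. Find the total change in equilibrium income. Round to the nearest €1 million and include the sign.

A lump-sum tax change of −€193 million shifts disposable income by +€193 million; first-round consumption changes by −c × ΔT = −0.62 × (−€193 million) = +€119.66 million.
Expenditure multiplier = 1/(1 − MPC) = 1/(1 − 0.62) = 1/0.38 ≈ 2.632.
The tax multiplier is −c × k ≈ −1.632, so ΔY = k × (−c·ΔT) = (+€119.66 million) / 0.38 ≈ +€315 million.

+€315 million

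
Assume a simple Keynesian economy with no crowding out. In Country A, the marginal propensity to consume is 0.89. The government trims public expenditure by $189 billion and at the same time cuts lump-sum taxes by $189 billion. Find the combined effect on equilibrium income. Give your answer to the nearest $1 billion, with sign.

−$189 billion

Expenditure multiplier = 1/(1 − MPC) = 1/(1 − 0.89) = 1/0.11 ≈ 9.091.
ΔG contributes k·ΔG = (−$189 billion) / 0.11 ≈ −$1,718.2 billion.
ΔT of −$189 billion changes first-round spending by −c·ΔT = +$168.21 billion, contributing k·(−c·ΔT) = (+$168.21 billion) / 0.11 ≈ +$1,529.2 billion.
With ΔG = ΔT and no other leakages, the balanced-budget multiplier is 1, so ΔY = ΔG = −$189 billion.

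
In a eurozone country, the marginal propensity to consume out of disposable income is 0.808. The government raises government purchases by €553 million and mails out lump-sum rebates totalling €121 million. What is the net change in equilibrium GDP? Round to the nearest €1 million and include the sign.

Expenditure multiplier = 1/(1 − MPC) = 1/(1 − 0.808) = 1/0.192 ≈ 5.208.
ΔG contributes k·ΔG = (+€553 million) / 0.192 ≈ +€2,880.2 million.
ΔT of −€121 million changes first-round spending by −c·ΔT = +€97.768 million, contributing k·(−c·ΔT) = (+€97.768 million) / 0.192 ≈ +€509.2 million.
Net ΔY = k(ΔG − c·ΔT) = (+€650.768 million) / 0.192 ≈ +€3,389 million.

+€3,389 million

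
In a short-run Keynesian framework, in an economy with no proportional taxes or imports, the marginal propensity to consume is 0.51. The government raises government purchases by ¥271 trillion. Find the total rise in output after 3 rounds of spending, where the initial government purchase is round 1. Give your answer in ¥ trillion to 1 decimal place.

Round 1 adds ΔG = ¥271 trillion; each later round is MPC = 0.51 times the previous.
After 3 rounds: 271 + 138.21 + 70.4871 = ΔG·(1 − c^3)/(1 − c) = 271 × (1 − 0.132651)/0.49 ≈ ¥479.7 trillion.

¥479.7 trillion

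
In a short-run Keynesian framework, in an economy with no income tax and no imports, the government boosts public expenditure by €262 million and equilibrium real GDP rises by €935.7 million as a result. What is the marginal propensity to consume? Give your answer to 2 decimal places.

Implied spending multiplier k = ΔY/ΔG = 935.7/262 ≈ 3.5714.
Since k = 1/(1 − MPC), MPC = 1 − 1/k = 1 − ΔG/ΔY = 1 − 262/935.7 ≈ 0.72.

0.72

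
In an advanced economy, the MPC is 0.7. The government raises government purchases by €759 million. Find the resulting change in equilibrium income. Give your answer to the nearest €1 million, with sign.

Government-spending multiplier = 1/(1 − MPC) = 1/(1 − 0.7) = 1/0.3 ≈ 3.333.
ΔY = k × ΔG = (+€759 million) / 0.3 = +€2,530 million.

+€2,530 million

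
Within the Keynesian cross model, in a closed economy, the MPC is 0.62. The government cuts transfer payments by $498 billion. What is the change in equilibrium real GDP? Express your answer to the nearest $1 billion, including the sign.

The transfer change shifts disposable income by −$498 billion, so first-round consumption changes by c·ΔTR = 0.62 × (−$498 billion) = −$308.76 billion.
Expenditure multiplier = 1/(1 − MPC) = 1/(1 − 0.62) = 1/0.38 ≈ 2.632.
The transfer multiplier is c × k ≈ 1.632, so ΔY = k × (c·ΔTR) = (−$308.76 billion) / 0.38 ≈ −$813 billion.

−$813 billion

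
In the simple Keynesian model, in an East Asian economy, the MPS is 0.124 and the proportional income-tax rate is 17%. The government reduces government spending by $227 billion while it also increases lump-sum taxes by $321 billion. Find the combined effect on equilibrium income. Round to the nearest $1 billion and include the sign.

−$1,862 billion

MPC = 1 − MPS = 1 − 0.124 = 0.876.
Expenditure multiplier = 1/(1 − c(1−t)) = 1/(1 − 0.876×0.83) = 1/0.27292 ≈ 3.664.
ΔG contributes k·ΔG = (−$227 billion) / 0.27292 ≈ −$831.7 billion.
ΔT of +$321 billion changes first-round spending by −c·ΔT = −$281.196 billion, contributing k·(−c·ΔT) = (−$281.196 billion) / 0.27292 ≈ −$1,030.3 billion.
Net ΔY = k(ΔG − c·ΔT) = (−$508.196 billion) / 0.27292 ≈ −$1,862 billion.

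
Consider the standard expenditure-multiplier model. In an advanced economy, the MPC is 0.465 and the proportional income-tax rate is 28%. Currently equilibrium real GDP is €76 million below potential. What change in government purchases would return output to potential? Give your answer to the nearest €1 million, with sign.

+€51 million

Spending multiplier = 1/(1 − c(1−t)) = 1/(1 − 0.465×0.72) = 1/0.6652 ≈ 1.503.
Need ΔY = +€76 million, so ΔG = ΔY/k = (+€76 million) × 0.6652 ≈ +€51 million.
The government should increase government purchases by €51 million.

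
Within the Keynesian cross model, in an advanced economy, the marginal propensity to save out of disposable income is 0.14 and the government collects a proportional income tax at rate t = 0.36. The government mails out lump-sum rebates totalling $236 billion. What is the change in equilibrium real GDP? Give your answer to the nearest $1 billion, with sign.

MPC = 1 − MPS = 1 − 0.14 = 0.86.
A lump-sum tax change of −$236 billion shifts disposable income by +$236 billion; first-round consumption changes by −c × ΔT = −0.86 × (−$236 billion) = +$202.96 billion.
Expenditure multiplier = 1/(1 − c(1−t)) = 1/(1 − 0.86×0.64) = 1/0.4496 ≈ 2.224.
The tax multiplier is −c × k ≈ −1.913, so ΔY = k × (−c·ΔT) = (+$202.96 billion) / 0.4496 ≈ +$451 billion.

+$451 billion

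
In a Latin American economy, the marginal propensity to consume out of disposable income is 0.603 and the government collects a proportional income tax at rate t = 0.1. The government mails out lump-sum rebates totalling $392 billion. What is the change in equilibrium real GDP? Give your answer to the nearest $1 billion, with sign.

+$517 billion

A lump-sum tax change of −$392 billion shifts disposable income by +$392 billion; first-round consumption changes by −c × ΔT = −0.603 × (−$392 billion) = +$236.376 billion.
Expenditure multiplier = 1/(1 − c(1−t)) = 1/(1 − 0.603×0.9) = 1/0.4573 ≈ 2.187.
The tax multiplier is −c × k ≈ −1.319, so ΔY = k × (−c·ΔT) = (+$236.376 billion) / 0.4573 ≈ +$517 billion.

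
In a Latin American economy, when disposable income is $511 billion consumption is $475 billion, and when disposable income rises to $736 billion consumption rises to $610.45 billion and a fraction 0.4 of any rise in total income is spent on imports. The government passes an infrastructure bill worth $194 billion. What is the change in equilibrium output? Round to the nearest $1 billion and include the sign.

+$243 billion

MPC = ΔC/ΔYd = (610.45 − 475)/(736 − 511) = 135.45/225 = 0.602.
Expenditure multiplier = 1/(1 − c + m) = 1/(1 − 0.602 + 0.4) = 1/0.798 ≈ 1.253.
ΔY = k × ΔG = (+$194 billion) / 0.798 ≈ +$243 billion.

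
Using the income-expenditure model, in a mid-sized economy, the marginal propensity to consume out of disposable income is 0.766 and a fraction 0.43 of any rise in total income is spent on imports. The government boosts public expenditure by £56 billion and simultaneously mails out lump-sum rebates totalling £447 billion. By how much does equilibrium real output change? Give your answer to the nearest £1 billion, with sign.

+£600 billion

Expenditure multiplier = 1/(1 − c + m) = 1/(1 − 0.766 + 0.43) = 1/0.664 ≈ 1.506.
ΔG contributes k·ΔG = (+£56 billion) / 0.664 ≈ +£84.3 billion.
ΔT of −£447 billion changes first-round spending by −c·ΔT = +£342.402 billion, contributing k·(−c·ΔT) = (+£342.402 billion) / 0.664 ≈ +£515.7 billion.
Net ΔY = k(ΔG − c·ΔT) = (+£398.402 billion) / 0.664 ≈ +£600 billion.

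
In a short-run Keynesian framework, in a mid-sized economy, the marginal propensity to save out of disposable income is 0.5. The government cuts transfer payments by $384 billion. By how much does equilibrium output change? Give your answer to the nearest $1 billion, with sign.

MPC = 1 − MPS = 1 − 0.5 = 0.5.
The transfer change shifts disposable income by −$384 billion, so first-round consumption changes by c·ΔTR = 0.5 × (−$384 billion) = −$192 billion.
Expenditure multiplier = 1/(1 − MPC) = 1/(1 − 0.5) = 1/0.5 = 2.
The transfer multiplier is c × k = 1, so ΔY = k × (c·ΔTR) = (−$192 billion) / 0.5 = −$384 billion.

−$384 billion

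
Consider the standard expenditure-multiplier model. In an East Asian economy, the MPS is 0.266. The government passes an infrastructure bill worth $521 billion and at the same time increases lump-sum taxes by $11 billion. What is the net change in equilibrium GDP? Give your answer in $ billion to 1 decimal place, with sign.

+$1,928.3 billion

MPC = 1 − MPS = 1 − 0.266 = 0.734.
Expenditure multiplier = 1/(1 − MPC) = 1/(1 − 0.734) = 1/0.266 ≈ 3.759.
ΔG contributes k·ΔG = (+$521 billion) / 0.266 ≈ +$1,958.6 billion.
ΔT of +$11 billion changes first-round spending by −c·ΔT = −$8.074 billion, contributing k·(−c·ΔT) = (−$8.074 billion) / 0.266 ≈ −$30.4 billion.
Net ΔY = k(ΔG − c·ΔT) = (+$512.926 billion) / 0.266 ≈ +$1,928.3 billion.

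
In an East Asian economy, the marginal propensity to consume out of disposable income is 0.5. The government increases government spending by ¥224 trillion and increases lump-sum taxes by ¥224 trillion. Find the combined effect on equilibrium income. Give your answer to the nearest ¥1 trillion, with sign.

+¥224 trillion

Expenditure multiplier = 1/(1 − MPC) = 1/(1 − 0.5) = 1/0.5 = 2.
ΔG contributes k·ΔG = (+¥224 trillion) / 0.5 = +¥448 trillion.
ΔT of +¥224 trillion changes first-round spending by −c·ΔT = −¥112 trillion, contributing k·(−c·ΔT) = (−¥112 trillion) / 0.5 = −¥224 trillion.
With ΔG = ΔT and no other leakages, the balanced-budget multiplier is 1, so ΔY = ΔG = +¥224 trillion.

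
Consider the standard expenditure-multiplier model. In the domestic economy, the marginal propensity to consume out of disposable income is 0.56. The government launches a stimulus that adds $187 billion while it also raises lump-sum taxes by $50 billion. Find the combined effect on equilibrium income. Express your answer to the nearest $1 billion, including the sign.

+$361 billion

Expenditure multiplier = 1/(1 − MPC) = 1/(1 − 0.56) = 1/0.44 ≈ 2.273.
ΔG contributes k·ΔG = (+$187 billion) / 0.44 = +$425 billion.
ΔT of +$50 billion changes first-round spending by −c·ΔT = −$28 billion, contributing k·(−c·ΔT) = (−$28 billion) / 0.44 ≈ −$63.6 billion.
Net ΔY = k(ΔG − c·ΔT) = (+$159 billion) / 0.44 ≈ +$361 billion.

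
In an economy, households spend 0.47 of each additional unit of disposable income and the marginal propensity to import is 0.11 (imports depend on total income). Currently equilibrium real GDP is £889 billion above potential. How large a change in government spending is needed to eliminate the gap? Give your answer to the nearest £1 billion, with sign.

−£569 billion

Spending multiplier = 1/(1 − c + m) = 1/(1 − 0.47 + 0.11) = 1/0.64 ≈ 1.563.
Need ΔY = −£889 billion, so ΔG = ΔY/k = (−£889 billion) × 0.64 ≈ −£569 billion.
The government should cut government spending by £569 billion.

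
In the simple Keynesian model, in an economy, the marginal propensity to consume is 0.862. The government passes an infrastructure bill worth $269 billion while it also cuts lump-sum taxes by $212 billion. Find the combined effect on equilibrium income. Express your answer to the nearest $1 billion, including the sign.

Expenditure multiplier = 1/(1 − MPC) = 1/(1 − 0.862) = 1/0.138 ≈ 7.246.
ΔG contributes k·ΔG = (+$269 billion) / 0.138 ≈ +$1,949.3 billion.
ΔT of −$212 billion changes first-round spending by −c·ΔT = +$182.744 billion, contributing k·(−c·ΔT) = (+$182.744 billion) / 0.138 ≈ +$1,324.2 billion.
Net ΔY = k(ΔG − c·ΔT) = (+$451.744 billion) / 0.138 ≈ +$3,274 billion.

+$3,274 billion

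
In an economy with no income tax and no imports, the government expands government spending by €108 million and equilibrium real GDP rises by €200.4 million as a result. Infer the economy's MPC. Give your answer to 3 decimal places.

0.461

Implied spending multiplier k = ΔY/ΔG = 200.4/108 ≈ 1.8556.
Since k = 1/(1 − MPC), MPC = 1 − 1/k = 1 − ΔG/ΔY = 1 − 108/200.4 ≈ 0.461.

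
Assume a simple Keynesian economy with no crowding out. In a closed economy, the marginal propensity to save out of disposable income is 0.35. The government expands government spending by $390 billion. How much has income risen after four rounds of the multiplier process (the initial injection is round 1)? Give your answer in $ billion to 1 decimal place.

MPC = 1 − MPS = 1 − 0.35 = 0.65.
Round 1 adds ΔG = $390 billion; each later round is MPC = 0.65 times the previous.
After 4 rounds: 390 + 253.5 + 164.775 + 107.10375 = ΔG·(1 − c^4)/(1 − c) = 390 × (1 − 0.17850625)/0.35 ≈ $915.4 billion.

$915.4 billion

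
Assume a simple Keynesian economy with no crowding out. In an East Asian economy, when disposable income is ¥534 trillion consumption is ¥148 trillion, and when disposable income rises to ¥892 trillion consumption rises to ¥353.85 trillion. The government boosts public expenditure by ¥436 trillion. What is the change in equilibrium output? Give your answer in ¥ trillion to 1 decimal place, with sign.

MPC = ΔC/ΔYd = (353.85 − 148)/(892 − 534) = 205.85/358 = 0.575.
Government-spending multiplier = 1/(1 − MPC) = 1/(1 − 0.575) = 1/0.425 ≈ 2.353.
ΔY = k × ΔG = (+¥436 trillion) / 0.425 ≈ +¥1,025.9 trillion.

+¥1,025.9 trillion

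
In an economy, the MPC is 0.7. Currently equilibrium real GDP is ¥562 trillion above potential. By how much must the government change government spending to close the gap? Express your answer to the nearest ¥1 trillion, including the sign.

−¥169 trillion

Spending multiplier = 1/(1 − MPC) = 1/(1 − 0.7) = 1/0.3 ≈ 3.333.
Need ΔY = −¥562 trillion, so ΔG = ΔY/k = (−¥562 trillion) × 0.3 ≈ −¥169 trillion.
The government should cut government spending by ¥169 trillion.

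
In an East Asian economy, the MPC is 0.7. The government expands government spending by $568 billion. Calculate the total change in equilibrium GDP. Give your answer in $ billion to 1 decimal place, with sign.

+$1,893.3 billion

Spending multiplier = 1/(1 − MPC) = 1/(1 − 0.7) = 1/0.3 ≈ 3.333.
ΔY = k × ΔG = (+$568 billion) / 0.3 ≈ +$1,893.3 billion.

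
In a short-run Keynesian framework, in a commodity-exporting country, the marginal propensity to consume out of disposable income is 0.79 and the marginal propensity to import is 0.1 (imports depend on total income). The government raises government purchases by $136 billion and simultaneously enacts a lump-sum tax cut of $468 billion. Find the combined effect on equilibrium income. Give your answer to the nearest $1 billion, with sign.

Expenditure multiplier = 1/(1 − c + m) = 1/(1 − 0.79 + 0.1) = 1/0.31 ≈ 3.226.
ΔG contributes k·ΔG = (+$136 billion) / 0.31 ≈ +$438.7 billion.
ΔT of −$468 billion changes first-round spending by −c·ΔT = +$369.72 billion, contributing k·(−c·ΔT) = (+$369.72 billion) / 0.31 ≈ +$1,192.6 billion.
Net ΔY = k(ΔG − c·ΔT) = (+$505.72 billion) / 0.31 ≈ +$1,631 billion.

+$1,631 billion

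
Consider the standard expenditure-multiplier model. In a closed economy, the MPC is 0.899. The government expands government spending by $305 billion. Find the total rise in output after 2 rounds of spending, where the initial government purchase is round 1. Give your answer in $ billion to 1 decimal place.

Round 1 adds ΔG = $305 billion; each later round is MPC = 0.899 times the previous.
After 2 rounds: 305 + 274.195 = ΔG·(1 − c^2)/(1 − c) = 305 × (1 − 0.808201)/0.101 ≈ $579.2 billion.

$579.2 billion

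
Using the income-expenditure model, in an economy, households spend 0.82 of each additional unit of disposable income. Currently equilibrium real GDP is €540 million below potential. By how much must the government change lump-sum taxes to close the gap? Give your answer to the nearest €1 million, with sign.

Spending multiplier = 1/(1 − MPC) = 1/(1 − 0.82) = 1/0.18 ≈ 5.556.
Tax multiplier = −c·k = −0.82/0.18 ≈ −4.556. Need ΔY = +€540 million, so ΔT = ΔY/(−c·k) = −(+€540 million) × 0.18 / 0.82 ≈ −€119 million.
The government should cut lump-sum taxes by €119 million.

−€119 million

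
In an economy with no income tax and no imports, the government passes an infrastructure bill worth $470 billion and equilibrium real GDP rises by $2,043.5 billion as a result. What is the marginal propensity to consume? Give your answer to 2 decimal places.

0.77

Implied spending multiplier k = ΔY/ΔG = 2,043.5/470 ≈ 4.3479.
Since k = 1/(1 − MPC), MPC = 1 − 1/k = 1 − ΔG/ΔY = 1 − 470/2,043.5 ≈ 0.77.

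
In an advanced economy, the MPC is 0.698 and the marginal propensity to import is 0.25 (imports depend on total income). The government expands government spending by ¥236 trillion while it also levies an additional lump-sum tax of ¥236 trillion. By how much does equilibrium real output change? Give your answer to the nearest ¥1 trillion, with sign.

Expenditure multiplier = 1/(1 − c + m) = 1/(1 − 0.698 + 0.25) = 1/0.552 ≈ 1.812.
ΔG contributes k·ΔG = (+¥236 trillion) / 0.552 ≈ +¥427.5 trillion.
ΔT of +¥236 trillion changes first-round spending by −c·ΔT = −¥164.728 trillion, contributing k·(−c·ΔT) = (−¥164.728 trillion) / 0.552 ≈ −¥298.4 trillion.
Net ΔY = k(ΔG − c·ΔT) = (+¥71.272 trillion) / 0.552 ≈ +¥129 trillion.

+¥129 trillion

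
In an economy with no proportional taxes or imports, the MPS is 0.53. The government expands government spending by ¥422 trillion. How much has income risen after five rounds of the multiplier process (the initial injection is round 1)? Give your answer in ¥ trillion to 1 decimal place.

¥778.0 trillion

MPC = 1 − MPS = 1 − 0.53 = 0.47.
Round 1 adds ΔG = ¥422 trillion; each later round is MPC = 0.47 times the previous.
After 5 rounds: 422 + 198.34 + 93.2198 + 43.813306 + 20.59225382 = ΔG·(1 − c^5)/(1 − c) = 422 × (1 − 0.0229345007)/0.53 ≈ ¥778 trillion.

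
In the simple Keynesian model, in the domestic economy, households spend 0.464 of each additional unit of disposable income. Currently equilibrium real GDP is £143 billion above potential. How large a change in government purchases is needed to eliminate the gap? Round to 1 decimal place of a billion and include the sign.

−£76.6 billion

Spending multiplier = 1/(1 − MPC) = 1/(1 − 0.464) = 1/0.536 ≈ 1.866.
Need ΔY = −£143 billion, so ΔG = ΔY/k = (−£143 billion) × 0.536 ≈ −£76.6 billion.
The government should cut government purchases by £76.6 billion.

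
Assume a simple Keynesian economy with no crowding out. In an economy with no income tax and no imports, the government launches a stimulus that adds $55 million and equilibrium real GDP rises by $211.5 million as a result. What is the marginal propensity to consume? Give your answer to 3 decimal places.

0.740

Implied spending multiplier k = ΔY/ΔG = 211.5/55 ≈ 3.8455.
Since k = 1/(1 − MPC), MPC = 1 − 1/k = 1 − ΔG/ΔY = 1 − 55/211.5 ≈ 0.740.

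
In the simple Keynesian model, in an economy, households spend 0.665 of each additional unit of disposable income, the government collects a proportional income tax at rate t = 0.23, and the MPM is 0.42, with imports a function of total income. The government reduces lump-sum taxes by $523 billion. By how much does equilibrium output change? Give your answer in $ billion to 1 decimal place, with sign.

+$383.1 billion

A lump-sum tax change of −$523 billion shifts disposable income by +$523 billion; first-round consumption changes by −c × ΔT = −0.665 × (−$523 billion) = +$347.795 billion.
Expenditure multiplier = 1/(1 − c(1−t) + m) = 1/(1 − 0.665×0.77 + 0.42) = 1/0.90795 ≈ 1.101.
The tax multiplier is −c × k ≈ −0.732, so ΔY = k × (−c·ΔT) = (+$347.795 billion) / 0.90795 ≈ +$383.1 billion.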